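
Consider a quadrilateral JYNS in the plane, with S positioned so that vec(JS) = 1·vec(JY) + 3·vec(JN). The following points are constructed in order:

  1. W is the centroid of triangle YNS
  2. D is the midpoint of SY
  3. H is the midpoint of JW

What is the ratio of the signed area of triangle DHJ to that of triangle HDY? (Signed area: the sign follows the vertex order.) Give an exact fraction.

Assign J = (0, 0), Y = (1, 0), N = (0, 1), S = (1, 3) — the answer is frame-independent, so this choice is without loss of generality.
1. W is the centroid of triangle YNS ⇒ W = (2/3, 4/3)
2. D is the midpoint of SY ⇒ D = (1, 3/2)
3. H is the midpoint of JW ⇒ H = (1/3, 2/3)
2·[DHJ] = 1/6, 2·[HDY] = -1
[DHJ]:[HDY] = 1/6:-1 = -1/6

[DHJ]:[HDY] = -1/6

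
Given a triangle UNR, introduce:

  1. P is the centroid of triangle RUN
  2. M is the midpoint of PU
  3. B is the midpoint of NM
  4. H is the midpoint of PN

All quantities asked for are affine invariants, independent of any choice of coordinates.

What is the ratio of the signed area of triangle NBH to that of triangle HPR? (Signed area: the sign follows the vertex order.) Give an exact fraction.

Assign U = (0, 0), N = (1, 0), R = (0, 1) — the answer is frame-independent, so this choice is without loss of generality.
1. P is the centroid of triangle RUN ⇒ P = (1/3, 1/3)
2. M is the midpoint of PU ⇒ M = (1/6, 1/6)
3. B is the midpoint of NM ⇒ B = (7/12, 1/12)
4. H is the midpoint of PN ⇒ H = (2/3, 1/6)
2·[NBH] = -1/24, 2·[HPR] = -1/6
[NBH]:[HPR] = -1/24:-1/6 = 1/4

[NBH]:[HPR] = 1/4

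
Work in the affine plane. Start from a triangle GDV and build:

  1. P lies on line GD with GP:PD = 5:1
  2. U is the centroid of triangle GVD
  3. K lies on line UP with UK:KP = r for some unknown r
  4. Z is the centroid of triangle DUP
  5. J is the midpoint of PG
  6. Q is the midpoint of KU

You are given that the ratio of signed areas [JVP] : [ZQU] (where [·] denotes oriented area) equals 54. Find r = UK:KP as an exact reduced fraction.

Assign G = (0, 0), D = (1, 0), V = (0, 1) — the answer is frame-independent, so this choice is without loss of generality.
1. P lies on line GD with GP:PD = 5:1 ⇒ P = (5/6, 0)
2. U is the centroid of triangle GVD ⇒ U = (1/3, 1/3)
3. With UK:KP = r, write λ = r/(r+1) so K = U + λ·(P−U); K is affine-linear in λ
4. Z is the centroid of triangle DUP ⇒ Z = (13/18, 1/9)
5. J is the midpoint of PG ⇒ J = (5/12, 0)
6. Q is the midpoint of KU ⇒ Q is an affine combination of earlier points and hence also affine-linear in λ
Every point depending on K is an affine combination of K and λ-independent points, so each such coordinate is linear in λ; the λ² term in each signed area is a multiple of (P−U)×(P−U) = 0, so 2·[JVP] and 2·[ZQU] are each linear in λ. Evaluating at λ=0 and λ=1:
  2·[JVP] = -5/12,   2·[ZQU] = -1/108·λ
So [JVP]:[ZQU] = (-5/12) / (-1/108·λ). Setting this equal to 54:
  -5/12 = 54·(-1/108·λ)  ⇒  λ = 5/6
Then r = λ/(1−λ) = (5/6)/(1/6) = 5. Check: with r = 5, K = (3/4, 1/18) and [JVP]:[ZQU] = 54 as required.

r = 5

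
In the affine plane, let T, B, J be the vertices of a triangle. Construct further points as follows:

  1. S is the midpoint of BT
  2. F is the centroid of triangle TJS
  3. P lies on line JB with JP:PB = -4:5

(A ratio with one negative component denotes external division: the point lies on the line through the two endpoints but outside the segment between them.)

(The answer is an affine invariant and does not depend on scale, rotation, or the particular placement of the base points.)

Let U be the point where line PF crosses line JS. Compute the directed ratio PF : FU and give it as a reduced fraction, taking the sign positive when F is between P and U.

PF:FU = 11

Choose coordinates T = (0, 0), B = (1, 0), J = (0, 1).
1. S is the midpoint of BT ⇒ S = (1/2, 0)
2. F is the centroid of triangle TJS ⇒ F = (1/6, 1/3)
3. P lies on line JB with JP:PB = -4:5 ⇒ P = (-4, 5)
line PF meets JS at U = (6/11, -1/11)
F = P + t·(U−P) with t = 11/12, so PF:FU = 11/12:1/12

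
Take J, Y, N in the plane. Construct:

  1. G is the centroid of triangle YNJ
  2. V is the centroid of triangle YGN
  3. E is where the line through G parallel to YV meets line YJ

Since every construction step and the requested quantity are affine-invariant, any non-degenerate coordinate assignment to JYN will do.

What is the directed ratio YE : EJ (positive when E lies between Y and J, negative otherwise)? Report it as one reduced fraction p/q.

Work in coordinates with J = (0, 0), Y = (1, 0), N = (0, 1).
1. G is the centroid of triangle YNJ ⇒ G = (1/3, 1/3)
2. V is the centroid of triangle YGN ⇒ V = (4/9, 4/9)
3. E is where the line through G parallel to YV meets line YJ ⇒ E = (3/4, 0)
E = Y + t·(J−Y) with t = 1/4, so YE:EJ = t:(1−t) = 1/4:3/4

YE:EJ = 1/3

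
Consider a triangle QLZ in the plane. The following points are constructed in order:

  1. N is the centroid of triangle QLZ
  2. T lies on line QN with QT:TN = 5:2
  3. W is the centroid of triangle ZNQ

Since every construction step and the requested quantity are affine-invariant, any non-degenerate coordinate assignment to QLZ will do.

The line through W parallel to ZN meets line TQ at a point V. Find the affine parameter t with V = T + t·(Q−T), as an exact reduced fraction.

t = 1/15

Work in coordinates with Q = (0, 0), L = (1, 0), Z = (0, 1).
1. N is the centroid of triangle QLZ ⇒ N = (1/3, 1/3)
2. T lies on line QN with QT:TN = 5:2 ⇒ T = (5/21, 5/21)
3. W is the centroid of triangle ZNQ ⇒ W = (1/9, 4/9)
through W parallel to ZN: direction (1/3, -2/3); meets TQ at V = (2/9, 2/9)
V = T + t·(Q−T) with t = 1/15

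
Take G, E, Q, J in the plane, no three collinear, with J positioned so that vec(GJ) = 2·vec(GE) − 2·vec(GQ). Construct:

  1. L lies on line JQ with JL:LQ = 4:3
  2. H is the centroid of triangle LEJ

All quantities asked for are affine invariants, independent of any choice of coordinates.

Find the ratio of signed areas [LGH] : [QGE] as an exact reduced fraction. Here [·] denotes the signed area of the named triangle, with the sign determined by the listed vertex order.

Set G = (0, 0), E = (1, 0), Q = (0, 1), J = (2, -2); any affine frame gives the same invariant.
1. L lies on line JQ with JL:LQ = 4:3 ⇒ L = (6/7, -2/7)
2. H is the centroid of triangle LEJ ⇒ H = (9/7, -16/21)
2·[LGH] = 2/7, 2·[QGE] = 1
[LGH]:[QGE] = 2/7:1 = 2/7

[LGH]:[QGE] = 2/7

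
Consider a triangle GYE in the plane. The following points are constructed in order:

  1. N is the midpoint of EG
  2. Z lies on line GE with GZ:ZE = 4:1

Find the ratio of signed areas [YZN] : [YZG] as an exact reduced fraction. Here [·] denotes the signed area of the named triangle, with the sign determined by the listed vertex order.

[YZN]:[YZG] = 3/8

Set G = (0, 0), Y = (1, 0), E = (0, 1); any affine frame gives the same invariant.
1. N is the midpoint of EG ⇒ N = (0, 1/2)
2. Z lies on line GE with GZ:ZE = 4:1 ⇒ Z = (0, 4/5)
2·[YZN] = 3/10, 2·[YZG] = 4/5
[YZN]:[YZG] = 3/10:4/5 = 3/8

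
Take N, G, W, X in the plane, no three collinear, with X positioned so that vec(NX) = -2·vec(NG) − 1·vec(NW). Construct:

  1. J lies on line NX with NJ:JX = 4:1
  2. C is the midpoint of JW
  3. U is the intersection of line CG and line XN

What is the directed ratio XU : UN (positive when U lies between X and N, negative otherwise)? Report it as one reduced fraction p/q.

Choose coordinates N = (0, 0), G = (1, 0), W = (0, 1), X = (-2, -1).
1. J lies on line NX with NJ:JX = 4:1 ⇒ J = (-8/5, -4/5)
2. C is the midpoint of JW ⇒ C = (-4/5, 1/10)
3. U is the intersection of line CG and line XN ⇒ U = (1/10, 1/20)
U = X + t·(N−X) with t = 21/20, so XU:UN = t:(1−t) = 21/20:-1/20

XU:UN = -21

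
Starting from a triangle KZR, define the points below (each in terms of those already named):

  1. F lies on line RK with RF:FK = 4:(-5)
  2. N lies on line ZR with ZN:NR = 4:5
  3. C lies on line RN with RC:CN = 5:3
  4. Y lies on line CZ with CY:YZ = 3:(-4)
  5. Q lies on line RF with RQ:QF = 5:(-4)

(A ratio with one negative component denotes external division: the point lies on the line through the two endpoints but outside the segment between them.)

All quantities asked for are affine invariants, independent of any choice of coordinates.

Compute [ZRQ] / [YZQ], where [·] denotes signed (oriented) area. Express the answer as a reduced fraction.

[ZRQ]:[YZQ] = -18/47

Assign K = (0, 0), Z = (1, 0), R = (0, 1) — the answer is frame-independent, so this choice is without loss of generality.
1. F lies on line RK with RF:FK = 4:(-5) ⇒ F = (0, 5)
2. N lies on line ZR with ZN:NR = 4:5 ⇒ N = (5/9, 4/9)
3. C lies on line RN with RC:CN = 5:3 ⇒ C = (25/72, 47/72)
4. Y lies on line CZ with CY:YZ = 3:(-4) ⇒ Y = (-29/18, 47/18)
5. Q lies on line RF with RQ:QF = 5:(-4) ⇒ Q = (0, 21)
2·[ZRQ] = -20, 2·[YZQ] = 470/9
[ZRQ]:[YZQ] = -20:470/9 = -18/47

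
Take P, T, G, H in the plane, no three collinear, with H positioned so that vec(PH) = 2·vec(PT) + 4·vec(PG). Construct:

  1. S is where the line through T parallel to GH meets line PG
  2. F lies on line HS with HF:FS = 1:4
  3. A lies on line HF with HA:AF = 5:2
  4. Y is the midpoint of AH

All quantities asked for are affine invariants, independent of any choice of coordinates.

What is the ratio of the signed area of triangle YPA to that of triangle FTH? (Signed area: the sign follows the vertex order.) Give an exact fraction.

Work in coordinates with P = (0, 0), T = (1, 0), G = (0, 1), H = (2, 4).
1. S is where the line through T parallel to GH meets line PG ⇒ S = (0, -3/2)
2. F lies on line HS with HF:FS = 1:4 ⇒ F = (8/5, 29/10)
3. A lies on line HF with HA:AF = 5:2 ⇒ A = (12/7, 45/14)
4. Y is the midpoint of AH ⇒ Y = (13/7, 101/28)
2·[YPA] = 3/14, 2·[FTH] = 1/2
[YPA]:[FTH] = 3/14:1/2 = 3/7

[YPA]:[FTH] = 3/7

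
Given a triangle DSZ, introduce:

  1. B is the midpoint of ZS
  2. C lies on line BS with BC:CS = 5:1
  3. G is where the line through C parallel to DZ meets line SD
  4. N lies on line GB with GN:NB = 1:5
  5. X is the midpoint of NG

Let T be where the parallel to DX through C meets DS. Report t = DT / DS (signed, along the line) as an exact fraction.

t = -61/72

Set D = (0, 0), S = (1, 0), Z = (0, 1); any affine frame gives the same invariant.
1. B is the midpoint of ZS ⇒ B = (1/2, 1/2)
2. C lies on line BS with BC:CS = 5:1 ⇒ C = (11/12, 1/12)
3. G is where the line through C parallel to DZ meets line SD ⇒ G = (11/12, 0)
4. N lies on line GB with GN:NB = 1:5 ⇒ N = (61/72, 1/12)
5. X is the midpoint of NG ⇒ X = (127/144, 1/24)
through C parallel to DX: direction (127/144, 1/24); meets DS at T = (-61/72, 0)
T = D + t·(S−D) with t = -61/72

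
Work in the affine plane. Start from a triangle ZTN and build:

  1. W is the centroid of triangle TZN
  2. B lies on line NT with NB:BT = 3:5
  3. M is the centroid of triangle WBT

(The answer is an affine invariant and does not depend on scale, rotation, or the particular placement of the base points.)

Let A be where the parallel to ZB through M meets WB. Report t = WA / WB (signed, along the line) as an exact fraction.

t = -11/6

Set Z = (0, 0), T = (1, 0), N = (0, 1); any affine frame gives the same invariant.
1. W is the centroid of triangle TZN ⇒ W = (1/3, 1/3)
2. B lies on line NT with NB:BT = 3:5 ⇒ B = (3/8, 5/8)
3. M is the centroid of triangle WBT ⇒ M = (41/72, 23/72)
through M parallel to ZB: direction (3/8, 5/8); meets WB at A = (37/144, -29/144)
A = W + t·(B−W) with t = -11/6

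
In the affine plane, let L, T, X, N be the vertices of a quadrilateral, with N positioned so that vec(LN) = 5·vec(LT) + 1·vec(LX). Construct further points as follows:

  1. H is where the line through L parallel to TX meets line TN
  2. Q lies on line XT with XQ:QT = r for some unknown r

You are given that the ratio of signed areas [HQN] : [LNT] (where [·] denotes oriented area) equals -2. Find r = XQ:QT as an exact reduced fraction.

r = -4

Set L = (0, 0), T = (1, 0), X = (0, 1), N = (5, 1); any affine frame gives the same invariant.
1. H is where the line through L parallel to TX meets line TN ⇒ H = (1/5, -1/5)
2. With XQ:QT = r, write λ = r/(r+1) so Q = X + λ·(T−X); Q is affine-linear in λ
Every point depending on Q is an affine combination of Q and λ-independent points, so each such coordinate is linear in λ; the λ² term in each signed area is a multiple of (T−X)×(T−X) = 0, so 2·[HQN] and 2·[LNT] are each linear in λ. Evaluating at λ=0 and λ=1:
  2·[HQN] = 6·λ − 6,   2·[LNT] = -1
So [HQN]:[LNT] = (6·λ − 6) / (-1). Setting this equal to -2:
  6·λ − 6 = -2·(-1)  ⇒  λ = 4/3
Then r = λ/(1−λ) = (4/3)/(-1/3) = -4. Check: with r = -4, Q = (4/3, -1/3) and [HQN]:[LNT] = -2 as required.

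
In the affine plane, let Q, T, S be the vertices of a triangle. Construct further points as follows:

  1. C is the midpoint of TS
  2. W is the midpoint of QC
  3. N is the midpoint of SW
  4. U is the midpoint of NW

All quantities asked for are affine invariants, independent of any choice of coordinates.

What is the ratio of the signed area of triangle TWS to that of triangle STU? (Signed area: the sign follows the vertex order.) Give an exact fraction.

[TWS]:[STU] = 4/3

Set Q = (0, 0), T = (1, 0), S = (0, 1); any affine frame gives the same invariant.
1. C is the midpoint of TS ⇒ C = (1/2, 1/2)
2. W is the midpoint of QC ⇒ W = (1/4, 1/4)
3. N is the midpoint of SW ⇒ N = (1/8, 5/8)
4. U is the midpoint of NW ⇒ U = (3/16, 7/16)
2·[TWS] = -1/2, 2·[STU] = -3/8
[TWS]:[STU] = -1/2:-3/8 = 4/3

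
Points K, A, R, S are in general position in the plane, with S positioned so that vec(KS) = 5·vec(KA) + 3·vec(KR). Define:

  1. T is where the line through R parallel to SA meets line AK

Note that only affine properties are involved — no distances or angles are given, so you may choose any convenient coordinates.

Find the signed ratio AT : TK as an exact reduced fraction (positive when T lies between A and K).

Assign K = (0, 0), A = (1, 0), R = (0, 1), S = (5, 3) — the answer is frame-independent, so this choice is without loss of generality.
1. T is where the line through R parallel to SA meets line AK ⇒ T = (-4/3, 0)
T = A + t·(K−A) with t = 7/3, so AT:TK = t:(1−t) = 7/3:-4/3

AT:TK = -7/4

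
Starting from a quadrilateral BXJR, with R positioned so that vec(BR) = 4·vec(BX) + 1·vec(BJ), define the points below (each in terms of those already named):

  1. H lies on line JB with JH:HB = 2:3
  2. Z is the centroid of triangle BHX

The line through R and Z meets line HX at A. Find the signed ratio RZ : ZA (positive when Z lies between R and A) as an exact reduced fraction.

RZ:ZA = -15

Work in coordinates with B = (0, 0), X = (1, 0), J = (0, 1), R = (4, 1).
1. H lies on line JB with JH:HB = 2:3 ⇒ H = (0, 3/5)
2. Z is the centroid of triangle BHX ⇒ Z = (1/3, 1/5)
line RZ meets HX at A = (26/45, 19/75)
Z = R + t·(A−R) with t = 15/14, so RZ:ZA = 15/14:-1/14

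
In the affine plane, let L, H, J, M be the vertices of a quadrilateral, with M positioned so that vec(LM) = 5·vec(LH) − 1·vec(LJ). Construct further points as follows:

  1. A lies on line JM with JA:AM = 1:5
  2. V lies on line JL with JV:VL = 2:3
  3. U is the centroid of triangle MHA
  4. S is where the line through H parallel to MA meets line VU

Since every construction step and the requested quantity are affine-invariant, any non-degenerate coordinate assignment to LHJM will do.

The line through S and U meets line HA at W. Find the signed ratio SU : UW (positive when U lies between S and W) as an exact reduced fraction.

Work in coordinates with L = (0, 0), H = (1, 0), J = (0, 1), M = (5, -1).
1. A lies on line JM with JA:AM = 1:5 ⇒ A = (5/6, 2/3)
2. V lies on line JL with JV:VL = 2:3 ⇒ V = (0, 3/5)
3. U is the centroid of triangle MHA ⇒ U = (41/18, -1/9)
4. S is where the line through H parallel to MA meets line VU ⇒ S = (-41/18, 59/45)
line SU meets HA at W = (697/756, 59/189)
U = S + t·(W−S) with t = 84/59, so SU:UW = 84/59:-25/59

SU:UW = -84/25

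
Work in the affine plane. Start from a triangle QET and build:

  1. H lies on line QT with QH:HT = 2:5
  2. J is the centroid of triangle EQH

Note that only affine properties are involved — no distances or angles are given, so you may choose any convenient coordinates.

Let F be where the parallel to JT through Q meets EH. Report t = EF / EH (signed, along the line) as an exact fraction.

Assign Q = (0, 0), E = (1, 0), T = (0, 1) — the answer is frame-independent, so this choice is without loss of generality.
1. H lies on line QT with QH:HT = 2:5 ⇒ H = (0, 2/7)
2. J is the centroid of triangle EQH ⇒ J = (1/3, 2/21)
through Q parallel to JT: direction (-1/3, 19/21); meets EH at F = (-2/17, 38/119)
F = E + t·(H−E) with t = 19/17

t = 19/17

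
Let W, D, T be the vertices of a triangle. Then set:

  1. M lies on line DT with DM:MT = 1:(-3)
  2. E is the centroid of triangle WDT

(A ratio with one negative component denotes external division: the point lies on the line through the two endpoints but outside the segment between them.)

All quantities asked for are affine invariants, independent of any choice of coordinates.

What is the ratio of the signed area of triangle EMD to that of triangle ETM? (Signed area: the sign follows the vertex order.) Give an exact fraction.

Set W = (0, 0), D = (1, 0), T = (0, 1); any affine frame gives the same invariant.
1. M lies on line DT with DM:MT = 1:(-3) ⇒ M = (3/2, -1/2)
2. E is the centroid of triangle WDT ⇒ E = (1/3, 1/3)
2·[EMD] = 1/6, 2·[ETM] = -1/2
[EMD]:[ETM] = 1/6:-1/2 = -1/3

[EMD]:[ETM] = -1/3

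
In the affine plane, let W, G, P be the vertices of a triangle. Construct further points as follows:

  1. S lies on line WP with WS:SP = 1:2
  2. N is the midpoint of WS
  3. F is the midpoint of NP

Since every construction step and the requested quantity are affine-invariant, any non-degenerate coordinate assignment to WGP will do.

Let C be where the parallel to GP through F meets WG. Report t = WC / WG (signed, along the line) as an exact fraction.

Assign W = (0, 0), G = (1, 0), P = (0, 1) — the answer is frame-independent, so this choice is without loss of generality.
1. S lies on line WP with WS:SP = 1:2 ⇒ S = (0, 1/3)
2. N is the midpoint of WS ⇒ N = (0, 1/6)
3. F is the midpoint of NP ⇒ F = (0, 7/12)
through F parallel to GP: direction (-1, 1); meets WG at C = (7/12, 0)
C = W + t·(G−W) with t = 7/12

t = 7/12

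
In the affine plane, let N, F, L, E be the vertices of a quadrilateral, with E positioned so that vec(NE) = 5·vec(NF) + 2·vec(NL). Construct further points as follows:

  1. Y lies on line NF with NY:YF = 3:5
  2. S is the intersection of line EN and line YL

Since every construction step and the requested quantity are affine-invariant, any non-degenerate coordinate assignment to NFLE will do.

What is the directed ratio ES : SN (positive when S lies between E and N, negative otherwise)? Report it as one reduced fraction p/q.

Assign N = (0, 0), F = (1, 0), L = (0, 1), E = (5, 2) — the answer is frame-independent, so this choice is without loss of generality.
1. Y lies on line NF with NY:YF = 3:5 ⇒ Y = (3/8, 0)
2. S is the intersection of line EN and line YL ⇒ S = (15/46, 3/23)
S = E + t·(N−E) with t = 43/46, so ES:SN = t:(1−t) = 43/46:3/46

ES:SN = 43/3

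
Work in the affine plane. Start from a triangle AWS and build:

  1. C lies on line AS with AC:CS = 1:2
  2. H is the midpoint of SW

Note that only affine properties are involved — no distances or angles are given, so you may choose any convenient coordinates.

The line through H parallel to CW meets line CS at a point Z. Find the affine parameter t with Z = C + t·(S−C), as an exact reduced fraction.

Assign A = (0, 0), W = (1, 0), S = (0, 1) — the answer is frame-independent, so this choice is without loss of generality.
1. C lies on line AS with AC:CS = 1:2 ⇒ C = (0, 1/3)
2. H is the midpoint of SW ⇒ H = (1/2, 1/2)
through H parallel to CW: direction (1, -1/3); meets CS at Z = (0, 2/3)
Z = C + t·(S−C) with t = 1/2

t = 1/2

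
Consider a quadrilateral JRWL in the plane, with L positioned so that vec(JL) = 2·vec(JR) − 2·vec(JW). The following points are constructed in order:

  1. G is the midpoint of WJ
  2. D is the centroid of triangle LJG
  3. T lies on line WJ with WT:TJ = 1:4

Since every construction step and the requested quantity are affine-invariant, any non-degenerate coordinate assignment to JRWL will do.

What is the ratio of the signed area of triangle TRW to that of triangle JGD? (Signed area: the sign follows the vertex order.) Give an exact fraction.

[TRW]:[JGD] = -3/5

Set J = (0, 0), R = (1, 0), W = (0, 1), L = (2, -2); any affine frame gives the same invariant.
1. G is the midpoint of WJ ⇒ G = (0, 1/2)
2. D is the centroid of triangle LJG ⇒ D = (2/3, -1/2)
3. T lies on line WJ with WT:TJ = 1:4 ⇒ T = (0, 4/5)
2·[TRW] = 1/5, 2·[JGD] = -1/3
[TRW]:[JGD] = 1/5:-1/3 = -3/5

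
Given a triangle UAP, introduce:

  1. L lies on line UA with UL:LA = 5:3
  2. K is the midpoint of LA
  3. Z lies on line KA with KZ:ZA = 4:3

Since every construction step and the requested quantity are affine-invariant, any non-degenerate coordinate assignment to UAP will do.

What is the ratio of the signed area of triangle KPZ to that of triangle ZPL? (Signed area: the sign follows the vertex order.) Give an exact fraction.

[KPZ]:[ZPL] = -4/11

Assign U = (0, 0), A = (1, 0), P = (0, 1) — the answer is frame-independent, so this choice is without loss of generality.
1. L lies on line UA with UL:LA = 5:3 ⇒ L = (5/8, 0)
2. K is the midpoint of LA ⇒ K = (13/16, 0)
3. Z lies on line KA with KZ:ZA = 4:3 ⇒ Z = (103/112, 0)
2·[KPZ] = -3/28, 2·[ZPL] = 33/112
[KPZ]:[ZPL] = -3/28:33/112 = -4/11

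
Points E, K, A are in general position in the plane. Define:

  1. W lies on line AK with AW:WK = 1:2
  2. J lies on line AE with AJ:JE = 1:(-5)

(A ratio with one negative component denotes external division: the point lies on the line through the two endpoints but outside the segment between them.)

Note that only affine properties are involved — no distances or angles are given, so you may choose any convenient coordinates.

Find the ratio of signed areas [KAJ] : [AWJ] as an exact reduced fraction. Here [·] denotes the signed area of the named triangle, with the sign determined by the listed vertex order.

[KAJ]:[AWJ] = -3

Choose coordinates E = (0, 0), K = (1, 0), A = (0, 1).
1. W lies on line AK with AW:WK = 1:2 ⇒ W = (1/3, 2/3)
2. J lies on line AE with AJ:JE = 1:(-5) ⇒ J = (0, 5/4)
2·[KAJ] = -1/4, 2·[AWJ] = 1/12
[KAJ]:[AWJ] = -1/4:1/12 = -3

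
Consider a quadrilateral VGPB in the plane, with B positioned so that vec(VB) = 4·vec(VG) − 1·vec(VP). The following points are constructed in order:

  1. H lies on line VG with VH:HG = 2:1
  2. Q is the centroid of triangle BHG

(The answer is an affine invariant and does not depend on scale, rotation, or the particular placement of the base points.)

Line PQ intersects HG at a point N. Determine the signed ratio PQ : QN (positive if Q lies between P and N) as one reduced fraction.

Work in coordinates with V = (0, 0), G = (1, 0), P = (0, 1), B = (4, -1).
1. H lies on line VG with VH:HG = 2:1 ⇒ H = (2/3, 0)
2. Q is the centroid of triangle BHG ⇒ Q = (17/9, -1/3)
line PQ meets HG at N = (17/12, 0)
Q = P + t·(N−P) with t = 4/3, so PQ:QN = 4/3:-1/3

PQ:QN = -4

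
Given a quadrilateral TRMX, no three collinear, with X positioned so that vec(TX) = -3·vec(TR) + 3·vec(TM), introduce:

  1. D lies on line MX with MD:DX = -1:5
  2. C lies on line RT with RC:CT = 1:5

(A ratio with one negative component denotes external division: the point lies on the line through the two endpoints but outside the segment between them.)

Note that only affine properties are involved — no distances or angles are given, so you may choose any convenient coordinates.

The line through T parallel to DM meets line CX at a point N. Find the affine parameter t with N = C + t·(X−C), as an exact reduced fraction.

t = -5/4

Choose coordinates T = (0, 0), R = (1, 0), M = (0, 1), X = (-3, 3).
1. D lies on line MX with MD:DX = -1:5 ⇒ D = (3/4, 1/2)
2. C lies on line RT with RC:CT = 1:5 ⇒ C = (5/6, 0)
through T parallel to DM: direction (-3/4, 1/2); meets CX at N = (45/8, -15/4)
N = C + t·(X−C) with t = -5/4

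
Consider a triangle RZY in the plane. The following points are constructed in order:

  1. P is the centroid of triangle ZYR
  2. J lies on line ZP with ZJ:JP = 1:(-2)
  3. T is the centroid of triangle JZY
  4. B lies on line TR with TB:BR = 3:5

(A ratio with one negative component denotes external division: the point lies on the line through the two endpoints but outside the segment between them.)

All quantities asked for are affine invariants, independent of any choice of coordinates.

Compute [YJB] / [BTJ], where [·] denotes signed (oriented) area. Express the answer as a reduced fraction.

Work in coordinates with R = (0, 0), Z = (1, 0), Y = (0, 1).
1. P is the centroid of triangle ZYR ⇒ P = (1/3, 1/3)
2. J lies on line ZP with ZJ:JP = 1:(-2) ⇒ J = (5/3, -1/3)
3. T is the centroid of triangle JZY ⇒ T = (8/9, 2/9)
4. B lies on line TR with TB:BR = 3:5 ⇒ B = (5/9, 5/36)
2·[YJB] = -25/36, 2·[BTJ] = -1/4
[YJB]:[BTJ] = -25/36:-1/4 = 25/9

[YJB]:[BTJ] = 25/9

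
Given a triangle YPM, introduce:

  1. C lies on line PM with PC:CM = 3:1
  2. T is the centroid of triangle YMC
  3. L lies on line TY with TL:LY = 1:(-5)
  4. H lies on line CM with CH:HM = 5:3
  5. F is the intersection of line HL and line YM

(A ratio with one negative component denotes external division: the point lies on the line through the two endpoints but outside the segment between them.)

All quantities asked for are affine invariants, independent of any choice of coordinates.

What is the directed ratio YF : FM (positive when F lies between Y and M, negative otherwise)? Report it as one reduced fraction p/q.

Assign Y = (0, 0), P = (1, 0), M = (0, 1) — the answer is frame-independent, so this choice is without loss of generality.
1. C lies on line PM with PC:CM = 3:1 ⇒ C = (1/4, 3/4)
2. T is the centroid of triangle YMC ⇒ T = (1/12, 7/12)
3. L lies on line TY with TL:LY = 1:(-5) ⇒ L = (5/48, 35/48)
4. H lies on line CM with CH:HM = 5:3 ⇒ H = (3/32, 29/32)
5. F is the intersection of line HL and line YM ⇒ F = (0, 5/2)
F = Y + t·(M−Y) with t = 5/2, so YF:FM = t:(1−t) = 5/2:-3/2

YF:FM = -5/3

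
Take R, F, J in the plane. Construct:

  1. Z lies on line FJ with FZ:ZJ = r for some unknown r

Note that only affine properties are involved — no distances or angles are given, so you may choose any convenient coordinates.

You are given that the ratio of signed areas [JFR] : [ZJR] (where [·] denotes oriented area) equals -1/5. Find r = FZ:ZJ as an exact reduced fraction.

Choose coordinates R = (0, 0), F = (1, 0), J = (0, 1).
1. With FZ:ZJ = r, write λ = r/(r+1) so Z = F + λ·(J−F); Z is affine-linear in λ
Every point depending on Z is an affine combination of Z and λ-independent points, so each such coordinate is linear in λ; the λ² term in each signed area is a multiple of (J−F)×(J−F) = 0, so 2·[JFR] and 2·[ZJR] are each linear in λ. Evaluating at λ=0 and λ=1:
  2·[JFR] = -1,   2·[ZJR] = −λ + 1
So [JFR]:[ZJR] = (-1) / (−λ + 1). Setting this equal to -1/5:
  -1 = -1/5·(−λ + 1)  ⇒  λ = -4
Then r = λ/(1−λ) = (-4)/(5) = -4/5. Check: with r = -4/5, Z = (5, -4) and [JFR]:[ZJR] = -1/5 as required.

r = -4/5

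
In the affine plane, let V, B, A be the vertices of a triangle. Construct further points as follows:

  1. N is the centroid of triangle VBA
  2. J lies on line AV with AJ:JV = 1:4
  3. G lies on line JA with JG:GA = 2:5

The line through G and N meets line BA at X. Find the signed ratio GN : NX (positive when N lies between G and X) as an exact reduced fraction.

Choose coordinates V = (0, 0), B = (1, 0), A = (0, 1).
1. N is the centroid of triangle VBA ⇒ N = (1/3, 1/3)
2. J lies on line AV with AJ:JV = 1:4 ⇒ J = (0, 4/5)
3. G lies on line JA with JG:GA = 2:5 ⇒ G = (0, 6/7)
line GN meets BA at X = (-1/4, 5/4)
N = G + t·(X−G) with t = -4/3, so GN:NX = -4/3:7/3

GN:NX = -4/7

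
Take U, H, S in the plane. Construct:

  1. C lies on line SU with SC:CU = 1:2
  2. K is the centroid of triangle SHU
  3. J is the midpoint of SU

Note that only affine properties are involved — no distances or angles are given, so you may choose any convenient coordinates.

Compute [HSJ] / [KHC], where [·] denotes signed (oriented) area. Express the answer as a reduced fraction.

Set U = (0, 0), H = (1, 0), S = (0, 1); any affine frame gives the same invariant.
1. C lies on line SU with SC:CU = 1:2 ⇒ C = (0, 2/3)
2. K is the centroid of triangle SHU ⇒ K = (1/3, 1/3)
3. J is the midpoint of SU ⇒ J = (0, 1/2)
2·[HSJ] = 1/2, 2·[KHC] = 1/9
[HSJ]:[KHC] = 1/2:1/9 = 9/2

[HSJ]:[KHC] = 9/2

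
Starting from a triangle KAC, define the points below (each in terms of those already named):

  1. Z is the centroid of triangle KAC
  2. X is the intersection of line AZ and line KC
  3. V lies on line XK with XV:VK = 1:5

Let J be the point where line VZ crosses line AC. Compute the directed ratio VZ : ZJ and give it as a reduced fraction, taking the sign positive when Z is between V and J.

VZ:ZJ = 3/4

Set K = (0, 0), A = (1, 0), C = (0, 1); any affine frame gives the same invariant.
1. Z is the centroid of triangle KAC ⇒ Z = (1/3, 1/3)
2. X is the intersection of line AZ and line KC ⇒ X = (0, 1/2)
3. V lies on line XK with XV:VK = 1:5 ⇒ V = (0, 5/12)
line VZ meets AC at J = (7/9, 2/9)
Z = V + t·(J−V) with t = 3/7, so VZ:ZJ = 3/7:4/7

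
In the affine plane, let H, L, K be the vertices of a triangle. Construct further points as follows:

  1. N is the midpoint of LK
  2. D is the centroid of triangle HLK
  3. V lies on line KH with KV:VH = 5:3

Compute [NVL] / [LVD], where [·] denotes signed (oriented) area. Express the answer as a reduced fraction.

Set H = (0, 0), L = (1, 0), K = (0, 1); any affine frame gives the same invariant.
1. N is the midpoint of LK ⇒ N = (1/2, 1/2)
2. D is the centroid of triangle HLK ⇒ D = (1/3, 1/3)
3. V lies on line KH with KV:VH = 5:3 ⇒ V = (0, 3/8)
2·[NVL] = 5/16, 2·[LVD] = -1/12
[NVL]:[LVD] = 5/16:-1/12 = -15/4

[NVL]:[LVD] = -15/4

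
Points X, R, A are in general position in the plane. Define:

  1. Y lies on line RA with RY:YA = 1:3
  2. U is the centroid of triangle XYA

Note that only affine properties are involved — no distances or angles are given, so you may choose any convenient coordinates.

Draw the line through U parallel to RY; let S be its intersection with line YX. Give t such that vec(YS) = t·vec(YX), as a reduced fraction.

Set X = (0, 0), R = (1, 0), A = (0, 1); any affine frame gives the same invariant.
1. Y lies on line RA with RY:YA = 1:3 ⇒ Y = (3/4, 1/4)
2. U is the centroid of triangle XYA ⇒ U = (1/4, 5/12)
through U parallel to RY: direction (-1/4, 1/4); meets YX at S = (1/2, 1/6)
S = Y + t·(X−Y) with t = 1/3

t = 1/3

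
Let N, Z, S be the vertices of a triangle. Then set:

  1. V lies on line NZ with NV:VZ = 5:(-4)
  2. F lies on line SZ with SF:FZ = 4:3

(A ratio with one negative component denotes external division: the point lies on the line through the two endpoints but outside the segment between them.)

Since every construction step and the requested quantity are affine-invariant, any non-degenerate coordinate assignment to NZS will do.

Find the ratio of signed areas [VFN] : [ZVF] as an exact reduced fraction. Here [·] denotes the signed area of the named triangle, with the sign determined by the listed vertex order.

Work in coordinates with N = (0, 0), Z = (1, 0), S = (0, 1).
1. V lies on line NZ with NV:VZ = 5:(-4) ⇒ V = (5, 0)
2. F lies on line SZ with SF:FZ = 4:3 ⇒ F = (4/7, 3/7)
2·[VFN] = 15/7, 2·[ZVF] = 12/7
[VFN]:[ZVF] = 15/7:12/7 = 5/4

[VFN]:[ZVF] = 5/4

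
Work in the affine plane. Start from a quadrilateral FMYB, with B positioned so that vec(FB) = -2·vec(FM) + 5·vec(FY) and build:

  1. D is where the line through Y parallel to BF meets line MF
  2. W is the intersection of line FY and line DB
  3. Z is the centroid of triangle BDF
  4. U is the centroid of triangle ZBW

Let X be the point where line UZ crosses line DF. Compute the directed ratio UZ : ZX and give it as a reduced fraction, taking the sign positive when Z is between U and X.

Set F = (0, 0), M = (1, 0), Y = (0, 1), B = (-2, 5); any affine frame gives the same invariant.
1. D is where the line through Y parallel to BF meets line MF ⇒ D = (2/5, 0)
2. W is the intersection of line FY and line DB ⇒ W = (0, 5/6)
3. Z is the centroid of triangle BDF ⇒ Z = (-8/15, 5/3)
4. U is the centroid of triangle ZBW ⇒ U = (-38/45, 5/2)
line UZ meets DF at X = (4/45, 0)
Z = U + t·(X−U) with t = 1/3, so UZ:ZX = 1/3:2/3

UZ:ZX = 1/2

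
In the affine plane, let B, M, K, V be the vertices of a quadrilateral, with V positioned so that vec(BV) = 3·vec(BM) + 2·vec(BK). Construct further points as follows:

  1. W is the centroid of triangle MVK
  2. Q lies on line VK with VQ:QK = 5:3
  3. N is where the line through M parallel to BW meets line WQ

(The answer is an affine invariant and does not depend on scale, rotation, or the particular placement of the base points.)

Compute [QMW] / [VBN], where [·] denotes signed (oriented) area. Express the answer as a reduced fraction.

[QMW]:[VBN] = 17/94

Assign B = (0, 0), M = (1, 0), K = (0, 1), V = (3, 2) — the answer is frame-independent, so this choice is without loss of generality.
1. W is the centroid of triangle MVK ⇒ W = (4/3, 1)
2. Q lies on line VK with VQ:QK = 5:3 ⇒ Q = (9/8, 11/8)
3. N is where the line through M parallel to BW meets line WQ ⇒ N = (83/51, 8/17)
2·[QMW] = 1/3, 2·[VBN] = 94/51
[QMW]:[VBN] = 1/3:94/51 = 17/94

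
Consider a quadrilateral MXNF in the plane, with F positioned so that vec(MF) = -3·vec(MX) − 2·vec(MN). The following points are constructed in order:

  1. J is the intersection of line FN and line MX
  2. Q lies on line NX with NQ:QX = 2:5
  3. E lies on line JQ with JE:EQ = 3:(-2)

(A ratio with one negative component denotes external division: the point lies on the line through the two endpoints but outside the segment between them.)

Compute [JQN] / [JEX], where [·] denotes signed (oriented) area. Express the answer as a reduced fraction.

[JQN]:[JEX] = -2/15

Work in coordinates with M = (0, 0), X = (1, 0), N = (0, 1), F = (-3, -2).
1. J is the intersection of line FN and line MX ⇒ J = (-1, 0)
2. Q lies on line NX with NQ:QX = 2:5 ⇒ Q = (2/7, 5/7)
3. E lies on line JQ with JE:EQ = 3:(-2) ⇒ E = (20/7, 15/7)
2·[JQN] = 4/7, 2·[JEX] = -30/7
[JQN]:[JEX] = 4/7:-30/7 = -2/15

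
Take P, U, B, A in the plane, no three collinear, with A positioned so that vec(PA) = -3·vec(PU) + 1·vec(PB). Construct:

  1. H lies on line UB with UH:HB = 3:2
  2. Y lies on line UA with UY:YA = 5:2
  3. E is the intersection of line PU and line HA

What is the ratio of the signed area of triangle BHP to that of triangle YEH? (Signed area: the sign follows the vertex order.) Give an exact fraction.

Assign P = (0, 0), U = (1, 0), B = (0, 1), A = (-3, 1) — the answer is frame-independent, so this choice is without loss of generality.
1. H lies on line UB with UH:HB = 3:2 ⇒ H = (2/5, 3/5)
2. Y lies on line UA with UY:YA = 5:2 ⇒ Y = (-13/7, 5/7)
3. E is the intersection of line PU and line HA ⇒ E = (11/2, 0)
2·[BHP] = -2/5, 2·[YEH] = 27/35
[BHP]:[YEH] = -2/5:27/35 = -14/27

[BHP]:[YEH] = -14/27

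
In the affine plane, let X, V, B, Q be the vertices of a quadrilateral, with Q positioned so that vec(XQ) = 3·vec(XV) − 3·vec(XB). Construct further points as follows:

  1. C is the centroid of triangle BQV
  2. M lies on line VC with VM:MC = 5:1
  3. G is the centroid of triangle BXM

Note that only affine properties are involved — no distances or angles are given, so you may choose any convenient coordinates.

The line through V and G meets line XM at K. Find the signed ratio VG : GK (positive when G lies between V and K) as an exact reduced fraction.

VG:GK = 7/23

Choose coordinates X = (0, 0), V = (1, 0), B = (0, 1), Q = (3, -3).
1. C is the centroid of triangle BQV ⇒ C = (4/3, -2/3)
2. M lies on line VC with VM:MC = 5:1 ⇒ M = (23/18, -5/9)
3. G is the centroid of triangle BXM ⇒ G = (23/54, 4/27)
line VG meets XM at K = (-92/63, 40/63)
G = V + t·(K−V) with t = 7/30, so VG:GK = 7/30:23/30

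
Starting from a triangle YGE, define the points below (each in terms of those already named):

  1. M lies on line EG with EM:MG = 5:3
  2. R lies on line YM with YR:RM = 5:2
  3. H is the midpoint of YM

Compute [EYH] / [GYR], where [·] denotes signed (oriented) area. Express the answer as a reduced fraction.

[EYH]:[GYR] = -7/6

Work in coordinates with Y = (0, 0), G = (1, 0), E = (0, 1).
1. M lies on line EG with EM:MG = 5:3 ⇒ M = (5/8, 3/8)
2. R lies on line YM with YR:RM = 5:2 ⇒ R = (25/56, 15/56)
3. H is the midpoint of YM ⇒ H = (5/16, 3/16)
2·[EYH] = 5/16, 2·[GYR] = -15/56
[EYH]:[GYR] = 5/16:-15/56 = -7/6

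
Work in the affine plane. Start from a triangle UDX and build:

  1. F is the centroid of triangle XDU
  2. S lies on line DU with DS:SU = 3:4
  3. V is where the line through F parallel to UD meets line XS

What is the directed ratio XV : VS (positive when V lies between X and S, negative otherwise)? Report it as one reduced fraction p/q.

XV:VS = 2

Set U = (0, 0), D = (1, 0), X = (0, 1); any affine frame gives the same invariant.
1. F is the centroid of triangle XDU ⇒ F = (1/3, 1/3)
2. S lies on line DU with DS:SU = 3:4 ⇒ S = (4/7, 0)
3. V is where the line through F parallel to UD meets line XS ⇒ V = (8/21, 1/3)
V = X + t·(S−X) with t = 2/3, so XV:VS = t:(1−t) = 2/3:1/3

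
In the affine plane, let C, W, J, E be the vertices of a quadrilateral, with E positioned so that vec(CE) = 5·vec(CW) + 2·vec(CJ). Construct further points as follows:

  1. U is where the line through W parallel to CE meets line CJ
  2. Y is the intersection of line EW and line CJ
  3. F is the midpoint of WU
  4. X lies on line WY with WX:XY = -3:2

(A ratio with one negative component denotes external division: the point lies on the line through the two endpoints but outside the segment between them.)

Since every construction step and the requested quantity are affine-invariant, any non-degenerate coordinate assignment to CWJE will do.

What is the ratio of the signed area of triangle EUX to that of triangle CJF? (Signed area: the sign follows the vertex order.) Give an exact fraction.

Work in coordinates with C = (0, 0), W = (1, 0), J = (0, 1), E = (5, 2).
1. U is where the line through W parallel to CE meets line CJ ⇒ U = (0, -2/5)
2. Y is the intersection of line EW and line CJ ⇒ Y = (0, -1/2)
3. F is the midpoint of WU ⇒ F = (1/2, -1/5)
4. X lies on line WY with WX:XY = -3:2 ⇒ X = (-2, -3/2)
2·[EUX] = 7/10, 2·[CJF] = -1/2
[EUX]:[CJF] = 7/10:-1/2 = -7/5

[EUX]:[CJF] = -7/5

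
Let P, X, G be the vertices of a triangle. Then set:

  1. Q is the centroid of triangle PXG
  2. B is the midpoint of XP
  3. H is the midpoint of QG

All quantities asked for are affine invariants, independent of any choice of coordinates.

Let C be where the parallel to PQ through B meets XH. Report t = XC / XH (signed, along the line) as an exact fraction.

t = 1/3

Choose coordinates P = (0, 0), X = (1, 0), G = (0, 1).
1. Q is the centroid of triangle PXG ⇒ Q = (1/3, 1/3)
2. B is the midpoint of XP ⇒ B = (1/2, 0)
3. H is the midpoint of QG ⇒ H = (1/6, 2/3)
through B parallel to PQ: direction (1/3, 1/3); meets XH at C = (13/18, 2/9)
C = X + t·(H−X) with t = 1/3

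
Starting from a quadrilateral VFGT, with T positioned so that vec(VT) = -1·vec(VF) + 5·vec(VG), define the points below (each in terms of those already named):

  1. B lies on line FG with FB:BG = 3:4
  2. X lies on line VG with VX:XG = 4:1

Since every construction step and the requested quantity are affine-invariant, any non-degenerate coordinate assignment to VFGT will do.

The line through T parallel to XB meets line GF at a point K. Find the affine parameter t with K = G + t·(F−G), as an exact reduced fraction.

Assign V = (0, 0), F = (1, 0), G = (0, 1), T = (-1, 5) — the answer is frame-independent, so this choice is without loss of generality.
1. B lies on line FG with FB:BG = 3:4 ⇒ B = (4/7, 3/7)
2. X lies on line VG with VX:XG = 4:1 ⇒ X = (0, 4/5)
through T parallel to XB: direction (4/7, -13/35); meets GF at K = (-67/7, 74/7)
K = G + t·(F−G) with t = -67/7

t = -67/7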